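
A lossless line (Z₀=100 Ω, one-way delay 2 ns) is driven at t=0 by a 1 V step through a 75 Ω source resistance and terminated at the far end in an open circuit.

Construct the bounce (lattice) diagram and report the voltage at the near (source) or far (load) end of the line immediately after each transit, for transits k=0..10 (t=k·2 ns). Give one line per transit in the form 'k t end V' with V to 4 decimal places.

0 0 source 0.5714
1 2 load 1.1429
2 4 source 1.0612
3 6 load 0.9796
4 8 source 0.9913
5 10 load 1.0029
6 12 source 1.0012
7 14 load 0.9996
8 16 source 0.9998
9 18 load 1.0001
10 20 source 1.0000

Γ_L=1.000000, Γ_S=-0.142857; launch V₁=1·100/175=0.571429
k=0 src: V=0.5714
k=1 load: inc=0.571429, refl=0.571429·1.000000=0.5714; V=0.000000+0.571429+0.571429=1.1429
k=2 src: inc=0.571429, refl=0.571429·-0.142857=-0.0816; V=0.571429+0.571429+-0.081633=1.0612
k=3 load: inc=-0.081633, refl=-0.081633·1.000000=-0.0816; V=1.142857+-0.081633+-0.081633=0.9796
k=4 src: inc=-0.081633, refl=-0.081633·-0.142857=0.0117; V=1.061224+-0.081633+0.011662=0.9913
k=5 load: inc=0.011662, refl=0.011662·1.000000=0.0117; V=0.979592+0.011662+0.011662=1.0029
k=6 src: inc=0.011662, refl=0.011662·-0.142857=-0.0017; V=0.991254+0.011662+-0.001666=1.0012
k=7 load: inc=-0.001666, refl=-0.001666·1.000000=-0.0017; V=1.002915+-0.001666+-0.001666=0.9996
k=8 src: inc=-0.001666, refl=-0.001666·-0.142857=0.0002; V=1.001249+-0.001666+0.000238=0.9998
k=9 load: inc=0.000238, refl=0.000238·1.000000=0.0002; V=0.999584+0.000238+0.000238=1.0001
k=10 src: inc=0.000238, refl=0.000238·-0.142857=-0.0000; V=0.999822+0.000238+-0.000034=1.0000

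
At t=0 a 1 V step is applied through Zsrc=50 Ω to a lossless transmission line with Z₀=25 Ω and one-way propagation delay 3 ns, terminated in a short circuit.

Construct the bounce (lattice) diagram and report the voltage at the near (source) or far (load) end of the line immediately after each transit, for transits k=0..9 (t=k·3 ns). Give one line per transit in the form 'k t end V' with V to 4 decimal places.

Γ_L=-1.000000, Γ_S=0.333333; launch V₁=1·25/75=0.333333
k=0 src: V=0.3333
k=1 load: inc=0.333333, refl=0.333333·-1.000000=-0.3333; V=0.000000+0.333333+-0.333333=0.0000
k=2 src: inc=-0.333333, refl=-0.333333·0.333333=-0.1111; V=0.333333+-0.333333+-0.111111=-0.1111
k=3 load: inc=-0.111111, refl=-0.111111·-1.000000=0.1111; V=0.000000+-0.111111+0.111111=0.0000
k=4 src: inc=0.111111, refl=0.111111·0.333333=0.0370; V=-0.111111+0.111111+0.037037=0.0370
k=5 load: inc=0.037037, refl=0.037037·-1.000000=-0.0370; V=0.000000+0.037037+-0.037037=0.0000
k=6 src: inc=-0.037037, refl=-0.037037·0.333333=-0.0123; V=0.037037+-0.037037+-0.012346=-0.0123
k=7 load: inc=-0.012346, refl=-0.012346·-1.000000=0.0123; V=0.000000+-0.012346+0.012346=0.0000
k=8 src: inc=0.012346, refl=0.012346·0.333333=0.0041; V=-0.012346+0.012346+0.004115=0.0041
k=9 load: inc=0.004115, refl=0.004115·-1.000000=-0.0041; V=0.000000+0.004115+-0.004115=0.0000

0 0 source 0.3333
1 3 load 0.0000
2 6 source -0.1111
3 9 load 0.0000
4 12 source 0.0370
5 15 load 0.0000
6 18 source -0.0123
7 21 load 0.0000
8 24 source 0.0041
9 27 load 0.0000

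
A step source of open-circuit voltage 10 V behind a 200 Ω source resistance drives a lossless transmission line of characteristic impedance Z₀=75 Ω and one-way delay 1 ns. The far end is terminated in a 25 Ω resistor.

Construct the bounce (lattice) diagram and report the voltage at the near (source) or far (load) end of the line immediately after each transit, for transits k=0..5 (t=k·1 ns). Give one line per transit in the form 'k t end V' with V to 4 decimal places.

0 0 source 2.7273
1 1 load 1.3636
2 2 source 0.7438
3 3 load 1.0537
4 4 source 1.1946
5 5 load 1.1242

Γ_L=-0.500000, Γ_S=0.454545; launch V₁=10·75/275=2.727273
k=0 src: V=2.7273
k=1 load: inc=2.727273, refl=2.727273·-0.500000=-1.3636; V=0.000000+2.727273+-1.363636=1.3636
k=2 src: inc=-1.363636, refl=-1.363636·0.454545=-0.6198; V=2.727273+-1.363636+-0.619835=0.7438
k=3 load: inc=-0.619835, refl=-0.619835·-0.500000=0.3099; V=1.363636+-0.619835+0.309917=1.0537
k=4 src: inc=0.309917, refl=0.309917·0.454545=0.1409; V=0.743802+0.309917+0.140872=1.1946
k=5 load: inc=0.140872, refl=0.140872·-0.500000=-0.0704; V=1.053719+0.140872+-0.070436=1.1242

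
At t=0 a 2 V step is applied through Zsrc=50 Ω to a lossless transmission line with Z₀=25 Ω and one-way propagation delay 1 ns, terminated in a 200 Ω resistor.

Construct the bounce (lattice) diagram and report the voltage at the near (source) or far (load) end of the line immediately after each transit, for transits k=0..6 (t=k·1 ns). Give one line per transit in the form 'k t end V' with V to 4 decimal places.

0 0 source 0.6667
1 1 load 1.1852
2 2 source 1.3580
3 3 load 1.4925
4 4 source 1.5373
5 5 load 1.5721
6 6 source 1.5837

Γ_L=0.777778, Γ_S=0.333333; launch V₁=2·25/75=0.666667
k=0 src: V=0.6667
k=1 load: inc=0.666667, refl=0.666667·0.777778=0.5185; V=0.000000+0.666667+0.518519=1.1852
k=2 src: inc=0.518519, refl=0.518519·0.333333=0.1728; V=0.666667+0.518519+0.172840=1.3580
k=3 load: inc=0.172840, refl=0.172840·0.777778=0.1344; V=1.185185+0.172840+0.134431=1.4925
k=4 src: inc=0.134431, refl=0.134431·0.333333=0.0448; V=1.358025+0.134431+0.044810=1.5373
k=5 load: inc=0.044810, refl=0.044810·0.777778=0.0349; V=1.492455+0.044810+0.034852=1.5721
k=6 src: inc=0.034852, refl=0.034852·0.333333=0.0116; V=1.537266+0.034852+0.011617=1.5837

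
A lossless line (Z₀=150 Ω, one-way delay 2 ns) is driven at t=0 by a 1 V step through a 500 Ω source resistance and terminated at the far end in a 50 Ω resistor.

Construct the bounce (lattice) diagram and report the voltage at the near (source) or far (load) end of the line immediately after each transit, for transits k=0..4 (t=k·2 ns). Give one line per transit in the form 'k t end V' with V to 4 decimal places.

0 0 source 0.2308
1 2 load 0.1154
2 4 source 0.0533
3 6 load 0.0843
4 8 source 0.1010

Γ_L=-0.500000, Γ_S=0.538462; launch V₁=1·150/650=0.230769
k=0 src: V=0.2308
k=1 load: inc=0.230769, refl=0.230769·-0.500000=-0.1154; V=0.000000+0.230769+-0.115385=0.1154
k=2 src: inc=-0.115385, refl=-0.115385·0.538462=-0.0621; V=0.230769+-0.115385+-0.062130=0.0533
k=3 load: inc=-0.062130, refl=-0.062130·-0.500000=0.0311; V=0.115385+-0.062130+0.031065=0.0843
k=4 src: inc=0.031065, refl=0.031065·0.538462=0.0167; V=0.053254+0.031065+0.016727=0.1010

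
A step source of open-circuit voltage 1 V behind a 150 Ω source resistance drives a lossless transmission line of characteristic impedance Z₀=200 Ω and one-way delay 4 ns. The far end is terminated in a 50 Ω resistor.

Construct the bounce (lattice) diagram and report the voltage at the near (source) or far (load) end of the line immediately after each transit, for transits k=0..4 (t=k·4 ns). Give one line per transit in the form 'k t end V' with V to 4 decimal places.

Γ_L=-0.600000, Γ_S=-0.142857; launch V₁=1·200/350=0.571429
k=0 src: V=0.5714
k=1 load: inc=0.571429, refl=0.571429·-0.600000=-0.3429; V=0.000000+0.571429+-0.342857=0.2286
k=2 src: inc=-0.342857, refl=-0.342857·-0.142857=0.0490; V=0.571429+-0.342857+0.048980=0.2776
k=3 load: inc=0.048980, refl=0.048980·-0.600000=-0.0294; V=0.228571+0.048980+-0.029388=0.2482
k=4 src: inc=-0.029388, refl=-0.029388·-0.142857=0.0042; V=0.277551+-0.029388+0.004198=0.2524

0 0 source 0.5714
1 4 load 0.2286
2 8 source 0.2776
3 12 load 0.2482
4 16 source 0.2524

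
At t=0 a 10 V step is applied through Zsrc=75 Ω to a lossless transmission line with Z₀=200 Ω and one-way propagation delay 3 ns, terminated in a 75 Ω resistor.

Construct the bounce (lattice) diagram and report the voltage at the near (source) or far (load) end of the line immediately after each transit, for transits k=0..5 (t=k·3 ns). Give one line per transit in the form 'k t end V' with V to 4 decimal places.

Γ_L=-0.454545, Γ_S=-0.454545; launch V₁=10·200/275=7.272727
k=0 src: V=7.2727
k=1 load: inc=7.272727, refl=7.272727·-0.454545=-3.3058; V=0.000000+7.272727+-3.305785=3.9669
k=2 src: inc=-3.305785, refl=-3.305785·-0.454545=1.5026; V=7.272727+-3.305785+1.502630=5.4696
k=3 load: inc=1.502630, refl=1.502630·-0.454545=-0.6830; V=3.966942+1.502630+-0.683013=4.7866
k=4 src: inc=-0.683013, refl=-0.683013·-0.454545=0.3105; V=5.469572+-0.683013+0.310461=5.0970
k=5 load: inc=0.310461, refl=0.310461·-0.454545=-0.1411; V=4.786558+0.310461+-0.141118=4.9559

0 0 source 7.2727
1 3 load 3.9669
2 6 source 5.4696
3 9 load 4.7866
4 12 source 5.0970
5 15 load 4.9559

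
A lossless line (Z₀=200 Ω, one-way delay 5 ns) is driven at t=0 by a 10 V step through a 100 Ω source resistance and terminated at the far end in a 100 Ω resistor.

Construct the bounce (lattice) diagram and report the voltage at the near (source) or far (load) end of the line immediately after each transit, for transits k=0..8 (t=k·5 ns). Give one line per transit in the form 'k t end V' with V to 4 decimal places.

Γ_L=-0.333333, Γ_S=-0.333333; launch V₁=10·200/300=6.666667
k=0 src: V=6.6667
k=1 load: inc=6.666667, refl=6.666667·-0.333333=-2.2222; V=0.000000+6.666667+-2.222222=4.4444
k=2 src: inc=-2.222222, refl=-2.222222·-0.333333=0.7407; V=6.666667+-2.222222+0.740741=5.1852
k=3 load: inc=0.740741, refl=0.740741·-0.333333=-0.2469; V=4.444444+0.740741+-0.246914=4.9383
k=4 src: inc=-0.246914, refl=-0.246914·-0.333333=0.0823; V=5.185185+-0.246914+0.082305=5.0206
k=5 load: inc=0.082305, refl=0.082305·-0.333333=-0.0274; V=4.938272+0.082305+-0.027435=4.9931
k=6 src: inc=-0.027435, refl=-0.027435·-0.333333=0.0091; V=5.020576+-0.027435+0.009145=5.0023
k=7 load: inc=0.009145, refl=0.009145·-0.333333=-0.0030; V=4.993141+0.009145+-0.003048=4.9992
k=8 src: inc=-0.003048, refl=-0.003048·-0.333333=0.0010; V=5.002286+-0.003048+0.001016=5.0003

0 0 source 6.6667
1 5 load 4.4444
2 10 source 5.1852
3 15 load 4.9383
4 20 source 5.0206
5 25 load 4.9931
6 30 source 5.0023
7 35 load 4.9992
8 40 source 5.0003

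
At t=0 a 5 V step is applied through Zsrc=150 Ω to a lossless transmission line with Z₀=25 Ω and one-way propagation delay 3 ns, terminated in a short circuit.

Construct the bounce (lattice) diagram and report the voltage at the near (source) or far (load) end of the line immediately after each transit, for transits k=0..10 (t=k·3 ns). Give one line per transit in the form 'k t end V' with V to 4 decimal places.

Γ_L=-1.000000, Γ_S=0.714286; launch V₁=5·25/175=0.714286
k=0 src: V=0.7143
k=1 load: inc=0.714286, refl=0.714286·-1.000000=-0.7143; V=0.000000+0.714286+-0.714286=0.0000
k=2 src: inc=-0.714286, refl=-0.714286·0.714286=-0.5102; V=0.714286+-0.714286+-0.510204=-0.5102
k=3 load: inc=-0.510204, refl=-0.510204·-1.000000=0.5102; V=0.000000+-0.510204+0.510204=0.0000
k=4 src: inc=0.510204, refl=0.510204·0.714286=0.3644; V=-0.510204+0.510204+0.364431=0.3644
k=5 load: inc=0.364431, refl=0.364431·-1.000000=-0.3644; V=0.000000+0.364431+-0.364431=0.0000
k=6 src: inc=-0.364431, refl=-0.364431·0.714286=-0.2603; V=0.364431+-0.364431+-0.260308=-0.2603
k=7 load: inc=-0.260308, refl=-0.260308·-1.000000=0.2603; V=0.000000+-0.260308+0.260308=0.0000
k=8 src: inc=0.260308, refl=0.260308·0.714286=0.1859; V=-0.260308+0.260308+0.185934=0.1859
k=9 load: inc=0.185934, refl=0.185934·-1.000000=-0.1859; V=0.000000+0.185934+-0.185934=0.0000
k=10 src: inc=-0.185934, refl=-0.185934·0.714286=-0.1328; V=0.185934+-0.185934+-0.132810=-0.1328

0 0 source 0.7143
1 3 load 0.0000
2 6 source -0.5102
3 9 load 0.0000
4 12 source 0.3644
5 15 load 0.0000
6 18 source -0.2603
7 21 load 0.0000
8 24 source 0.1859
9 27 load 0.0000
10 30 source -0.1328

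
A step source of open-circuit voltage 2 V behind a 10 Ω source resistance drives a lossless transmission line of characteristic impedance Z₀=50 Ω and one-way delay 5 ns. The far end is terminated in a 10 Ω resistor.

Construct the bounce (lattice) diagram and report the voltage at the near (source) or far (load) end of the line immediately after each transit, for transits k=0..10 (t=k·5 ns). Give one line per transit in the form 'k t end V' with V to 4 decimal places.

0 0 source 1.6667
1 5 load 0.5556
2 10 source 1.2963
3 15 load 0.8025
4 20 source 1.1317
5 25 load 0.9122
6 30 source 1.0585
7 35 load 0.9610
8 40 source 1.0260
9 45 load 0.9827
10 50 source 1.0116

Γ_L=-0.666667, Γ_S=-0.666667; launch V₁=2·50/60=1.666667
k=0 src: V=1.6667
k=1 load: inc=1.666667, refl=1.666667·-0.666667=-1.1111; V=0.000000+1.666667+-1.111111=0.5556
k=2 src: inc=-1.111111, refl=-1.111111·-0.666667=0.7407; V=1.666667+-1.111111+0.740741=1.2963
k=3 load: inc=0.740741, refl=0.740741·-0.666667=-0.4938; V=0.555556+0.740741+-0.493827=0.8025
k=4 src: inc=-0.493827, refl=-0.493827·-0.666667=0.3292; V=1.296296+-0.493827+0.329218=1.1317
k=5 load: inc=0.329218, refl=0.329218·-0.666667=-0.2195; V=0.802469+0.329218+-0.219479=0.9122
k=6 src: inc=-0.219479, refl=-0.219479·-0.666667=0.1463; V=1.131687+-0.219479+0.146319=1.0585
k=7 load: inc=0.146319, refl=0.146319·-0.666667=-0.0975; V=0.912209+0.146319+-0.097546=0.9610
k=8 src: inc=-0.097546, refl=-0.097546·-0.666667=0.0650; V=1.058528+-0.097546+0.065031=1.0260
k=9 load: inc=0.065031, refl=0.065031·-0.666667=-0.0434; V=0.960982+0.065031+-0.043354=0.9827
k=10 src: inc=-0.043354, refl=-0.043354·-0.666667=0.0289; V=1.026012+-0.043354+0.028903=1.0116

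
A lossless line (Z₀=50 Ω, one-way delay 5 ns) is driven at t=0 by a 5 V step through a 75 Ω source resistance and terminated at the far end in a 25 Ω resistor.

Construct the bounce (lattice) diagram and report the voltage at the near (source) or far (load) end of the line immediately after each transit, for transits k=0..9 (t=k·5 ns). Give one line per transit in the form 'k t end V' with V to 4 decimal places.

Γ_L=-0.333333, Γ_S=0.200000; launch V₁=5·50/125=2.000000
k=0 src: V=2.0000
k=1 load: inc=2.000000, refl=2.000000·-0.333333=-0.6667; V=0.000000+2.000000+-0.666667=1.3333
k=2 src: inc=-0.666667, refl=-0.666667·0.200000=-0.1333; V=2.000000+-0.666667+-0.133333=1.2000
k=3 load: inc=-0.133333, refl=-0.133333·-0.333333=0.0444; V=1.333333+-0.133333+0.044444=1.2444
k=4 src: inc=0.044444, refl=0.044444·0.200000=0.0089; V=1.200000+0.044444+0.008889=1.2533
k=5 load: inc=0.008889, refl=0.008889·-0.333333=-0.0030; V=1.244444+0.008889+-0.002963=1.2504
k=6 src: inc=-0.002963, refl=-0.002963·0.200000=-0.0006; V=1.253333+-0.002963+-0.000593=1.2498
k=7 load: inc=-0.000593, refl=-0.000593·-0.333333=0.0002; V=1.250370+-0.000593+0.000198=1.2500
k=8 src: inc=0.000198, refl=0.000198·0.200000=0.0000; V=1.249778+0.000198+0.000040=1.2500
k=9 load: inc=0.000040, refl=0.000040·-0.333333=-0.0000; V=1.249975+0.000040+-0.000013=1.2500

0 0 source 2.0000
1 5 load 1.3333
2 10 source 1.2000
3 15 load 1.2444
4 20 source 1.2533
5 25 load 1.2504
6 30 source 1.2498
7 35 load 1.2500
8 40 source 1.2500
9 45 load 1.2500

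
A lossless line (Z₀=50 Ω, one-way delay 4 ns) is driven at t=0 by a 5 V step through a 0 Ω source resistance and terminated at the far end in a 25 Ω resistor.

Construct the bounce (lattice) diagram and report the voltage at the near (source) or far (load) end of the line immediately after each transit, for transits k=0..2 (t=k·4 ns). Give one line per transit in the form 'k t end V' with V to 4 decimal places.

Γ_L=-0.333333, Γ_S=-1.000000; launch V₁=5·50/50=5.000000
k=0 src: V=5.0000
k=1 load: inc=5.000000, refl=5.000000·-0.333333=-1.6667; V=0.000000+5.000000+-1.666667=3.3333
k=2 src: inc=-1.666667, refl=-1.666667·-1.000000=1.6667; V=5.000000+-1.666667+1.666667=5.0000

0 0 source 5.0000
1 4 load 3.3333
2 8 source 5.0000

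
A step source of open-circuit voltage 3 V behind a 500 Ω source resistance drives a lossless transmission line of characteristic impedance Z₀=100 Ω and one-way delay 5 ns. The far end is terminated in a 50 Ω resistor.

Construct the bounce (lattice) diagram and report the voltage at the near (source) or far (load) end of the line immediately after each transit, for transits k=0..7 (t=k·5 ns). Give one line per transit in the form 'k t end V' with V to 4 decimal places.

Γ_L=-0.333333, Γ_S=0.666667; launch V₁=3·100/600=0.500000
k=0 src: V=0.5000
k=1 load: inc=0.500000, refl=0.500000·-0.333333=-0.1667; V=0.000000+0.500000+-0.166667=0.3333
k=2 src: inc=-0.166667, refl=-0.166667·0.666667=-0.1111; V=0.500000+-0.166667+-0.111111=0.2222
k=3 load: inc=-0.111111, refl=-0.111111·-0.333333=0.0370; V=0.333333+-0.111111+0.037037=0.2593
k=4 src: inc=0.037037, refl=0.037037·0.666667=0.0247; V=0.222222+0.037037+0.024691=0.2840
k=5 load: inc=0.024691, refl=0.024691·-0.333333=-0.0082; V=0.259259+0.024691+-0.008230=0.2757
k=6 src: inc=-0.008230, refl=-0.008230·0.666667=-0.0055; V=0.283951+-0.008230+-0.005487=0.2702
k=7 load: inc=-0.005487, refl=-0.005487·-0.333333=0.0018; V=0.275720+-0.005487+0.001829=0.2721

0 0 source 0.5000
1 5 load 0.3333
2 10 source 0.2222
3 15 load 0.2593
4 20 source 0.2840
5 25 load 0.2757
6 30 source 0.2702
7 35 load 0.2721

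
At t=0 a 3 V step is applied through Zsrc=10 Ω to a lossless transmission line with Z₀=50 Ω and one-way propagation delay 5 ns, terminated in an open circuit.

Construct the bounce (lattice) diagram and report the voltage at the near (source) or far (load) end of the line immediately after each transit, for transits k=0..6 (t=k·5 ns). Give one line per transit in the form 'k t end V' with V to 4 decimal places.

Γ_L=1.000000, Γ_S=-0.666667; launch V₁=3·50/60=2.500000
k=0 src: V=2.5000
k=1 load: inc=2.500000, refl=2.500000·1.000000=2.5000; V=0.000000+2.500000+2.500000=5.0000
k=2 src: inc=2.500000, refl=2.500000·-0.666667=-1.6667; V=2.500000+2.500000+-1.666667=3.3333
k=3 load: inc=-1.666667, refl=-1.666667·1.000000=-1.6667; V=5.000000+-1.666667+-1.666667=1.6667
k=4 src: inc=-1.666667, refl=-1.666667·-0.666667=1.1111; V=3.333333+-1.666667+1.111111=2.7778
k=5 load: inc=1.111111, refl=1.111111·1.000000=1.1111; V=1.666667+1.111111+1.111111=3.8889
k=6 src: inc=1.111111, refl=1.111111·-0.666667=-0.7407; V=2.777778+1.111111+-0.740741=3.1481

0 0 source 2.5000
1 5 load 5.0000
2 10 source 3.3333
3 15 load 1.6667
4 20 source 2.7778
5 25 load 3.8889
6 30 source 3.1481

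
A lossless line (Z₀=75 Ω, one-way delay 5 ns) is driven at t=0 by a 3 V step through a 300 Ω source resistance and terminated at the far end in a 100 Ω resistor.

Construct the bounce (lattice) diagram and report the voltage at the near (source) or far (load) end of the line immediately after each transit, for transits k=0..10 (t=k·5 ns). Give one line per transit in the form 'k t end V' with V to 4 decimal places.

0 0 source 0.6000
1 5 load 0.6857
2 10 source 0.7371
3 15 load 0.7445
4 20 source 0.7489
5 25 load 0.7495
6 30 source 0.7499
7 35 load 0.7500
8 40 source 0.7500
9 45 load 0.7500
10 50 source 0.7500

Γ_L=0.142857, Γ_S=0.600000; launch V₁=3·75/375=0.600000
k=0 src: V=0.6000
k=1 load: inc=0.600000, refl=0.600000·0.142857=0.0857; V=0.000000+0.600000+0.085714=0.6857
k=2 src: inc=0.085714, refl=0.085714·0.600000=0.0514; V=0.600000+0.085714+0.051429=0.7371
k=3 load: inc=0.051429, refl=0.051429·0.142857=0.0073; V=0.685714+0.051429+0.007347=0.7445
k=4 src: inc=0.007347, refl=0.007347·0.600000=0.0044; V=0.737143+0.007347+0.004408=0.7489
k=5 load: inc=0.004408, refl=0.004408·0.142857=0.0006; V=0.744490+0.004408+0.000630=0.7495
k=6 src: inc=0.000630, refl=0.000630·0.600000=0.0004; V=0.748898+0.000630+0.000378=0.7499
k=7 load: inc=0.000378, refl=0.000378·0.142857=0.0001; V=0.749528+0.000378+0.000054=0.7500
k=8 src: inc=0.000054, refl=0.000054·0.600000=0.0000; V=0.749906+0.000054+0.000032=0.7500
k=9 load: inc=0.000032, refl=0.000032·0.142857=0.0000; V=0.749960+0.000032+0.000005=0.7500
k=10 src: inc=0.000005, refl=0.000005·0.600000=0.0000; V=0.749992+0.000005+0.000003=0.7500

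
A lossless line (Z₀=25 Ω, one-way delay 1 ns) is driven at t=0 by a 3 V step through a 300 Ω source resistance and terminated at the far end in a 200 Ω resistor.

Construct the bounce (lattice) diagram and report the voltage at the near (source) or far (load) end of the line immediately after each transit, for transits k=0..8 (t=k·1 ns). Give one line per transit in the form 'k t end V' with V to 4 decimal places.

0 0 source 0.2308
1 1 load 0.4103
2 2 source 0.5621
3 3 load 0.6803
4 4 source 0.7802
5 5 load 0.8579
6 6 source 0.9237
7 7 load 0.9749
8 8 source 1.0182

Γ_L=0.777778, Γ_S=0.846154; launch V₁=3·25/325=0.230769
k=0 src: V=0.2308
k=1 load: inc=0.230769, refl=0.230769·0.777778=0.1795; V=0.000000+0.230769+0.179487=0.4103
k=2 src: inc=0.179487, refl=0.179487·0.846154=0.1519; V=0.230769+0.179487+0.151874=0.5621
k=3 load: inc=0.151874, refl=0.151874·0.777778=0.1181; V=0.410256+0.151874+0.118124=0.6803
k=4 src: inc=0.118124, refl=0.118124·0.846154=0.1000; V=0.562130+0.118124+0.099951=0.7802
k=5 load: inc=0.099951, refl=0.099951·0.777778=0.0777; V=0.680254+0.099951+0.077740=0.8579
k=6 src: inc=0.077740, refl=0.077740·0.846154=0.0658; V=0.780205+0.077740+0.065780=0.9237
k=7 load: inc=0.065780, refl=0.065780·0.777778=0.0512; V=0.857945+0.065780+0.051162=0.9749
k=8 src: inc=0.051162, refl=0.051162·0.846154=0.0433; V=0.923725+0.051162+0.043291=1.0182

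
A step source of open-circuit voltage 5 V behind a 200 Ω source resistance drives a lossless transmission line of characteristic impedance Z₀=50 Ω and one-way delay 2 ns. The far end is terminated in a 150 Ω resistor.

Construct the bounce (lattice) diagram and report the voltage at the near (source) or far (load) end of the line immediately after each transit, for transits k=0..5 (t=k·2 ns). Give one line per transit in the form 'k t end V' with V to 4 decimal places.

0 0 source 1.0000
1 2 load 1.5000
2 4 source 1.8000
3 6 load 1.9500
4 8 source 2.0400
5 10 load 2.0850

Γ_L=0.500000, Γ_S=0.600000; launch V₁=5·50/250=1.000000
k=0 src: V=1.0000
k=1 load: inc=1.000000, refl=1.000000·0.500000=0.5000; V=0.000000+1.000000+0.500000=1.5000
k=2 src: inc=0.500000, refl=0.500000·0.600000=0.3000; V=1.000000+0.500000+0.300000=1.8000
k=3 load: inc=0.300000, refl=0.300000·0.500000=0.1500; V=1.500000+0.300000+0.150000=1.9500
k=4 src: inc=0.150000, refl=0.150000·0.600000=0.0900; V=1.800000+0.150000+0.090000=2.0400
k=5 load: inc=0.090000, refl=0.090000·0.500000=0.0450; V=1.950000+0.090000+0.045000=2.0850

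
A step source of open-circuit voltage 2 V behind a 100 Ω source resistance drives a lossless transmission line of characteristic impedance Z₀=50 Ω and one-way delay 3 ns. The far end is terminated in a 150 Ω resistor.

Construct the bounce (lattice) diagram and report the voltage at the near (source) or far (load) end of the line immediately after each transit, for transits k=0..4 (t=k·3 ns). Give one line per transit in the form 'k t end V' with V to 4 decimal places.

Γ_L=0.500000, Γ_S=0.333333; launch V₁=2·50/150=0.666667
k=0 src: V=0.6667
k=1 load: inc=0.666667, refl=0.666667·0.500000=0.3333; V=0.000000+0.666667+0.333333=1.0000
k=2 src: inc=0.333333, refl=0.333333·0.333333=0.1111; V=0.666667+0.333333+0.111111=1.1111
k=3 load: inc=0.111111, refl=0.111111·0.500000=0.0556; V=1.000000+0.111111+0.055556=1.1667
k=4 src: inc=0.055556, refl=0.055556·0.333333=0.0185; V=1.111111+0.055556+0.018519=1.1852

0 0 source 0.6667
1 3 load 1.0000
2 6 source 1.1111
3 9 load 1.1667
4 12 source 1.1852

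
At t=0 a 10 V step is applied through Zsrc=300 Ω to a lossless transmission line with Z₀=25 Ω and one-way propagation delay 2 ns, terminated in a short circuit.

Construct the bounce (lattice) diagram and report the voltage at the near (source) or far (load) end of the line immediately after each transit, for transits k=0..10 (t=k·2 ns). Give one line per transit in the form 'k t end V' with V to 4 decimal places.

Γ_L=-1.000000, Γ_S=0.846154; launch V₁=10·25/325=0.769231
k=0 src: V=0.7692
k=1 load: inc=0.769231, refl=0.769231·-1.000000=-0.7692; V=0.000000+0.769231+-0.769231=0.0000
k=2 src: inc=-0.769231, refl=-0.769231·0.846154=-0.6509; V=0.769231+-0.769231+-0.650888=-0.6509
k=3 load: inc=-0.650888, refl=-0.650888·-1.000000=0.6509; V=0.000000+-0.650888+0.650888=0.0000
k=4 src: inc=0.650888, refl=0.650888·0.846154=0.5508; V=-0.650888+0.650888+0.550751=0.5508
k=5 load: inc=0.550751, refl=0.550751·-1.000000=-0.5508; V=0.000000+0.550751+-0.550751=0.0000
k=6 src: inc=-0.550751, refl=-0.550751·0.846154=-0.4660; V=0.550751+-0.550751+-0.466020=-0.4660
k=7 load: inc=-0.466020, refl=-0.466020·-1.000000=0.4660; V=0.000000+-0.466020+0.466020=0.0000
k=8 src: inc=0.466020, refl=0.466020·0.846154=0.3943; V=-0.466020+0.466020+0.394325=0.3943
k=9 load: inc=0.394325, refl=0.394325·-1.000000=-0.3943; V=0.000000+0.394325+-0.394325=0.0000
k=10 src: inc=-0.394325, refl=-0.394325·0.846154=-0.3337; V=0.394325+-0.394325+-0.333659=-0.3337

0 0 source 0.7692
1 2 load 0.0000
2 4 source -0.6509
3 6 load 0.0000
4 8 source 0.5508
5 10 load 0.0000
6 12 source -0.4660
7 14 load 0.0000
8 16 source 0.3943
9 18 load 0.0000
10 20 source -0.3337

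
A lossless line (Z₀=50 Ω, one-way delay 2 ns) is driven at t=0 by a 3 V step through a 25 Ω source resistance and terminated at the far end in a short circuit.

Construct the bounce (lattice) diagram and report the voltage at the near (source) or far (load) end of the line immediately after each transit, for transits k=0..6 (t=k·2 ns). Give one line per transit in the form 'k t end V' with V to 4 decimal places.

0 0 source 2.0000
1 2 load 0.0000
2 4 source 0.6667
3 6 load 0.0000
4 8 source 0.2222
5 10 load 0.0000
6 12 source 0.0741

Γ_L=-1.000000, Γ_S=-0.333333; launch V₁=3·50/75=2.000000
k=0 src: V=2.0000
k=1 load: inc=2.000000, refl=2.000000·-1.000000=-2.0000; V=0.000000+2.000000+-2.000000=0.0000
k=2 src: inc=-2.000000, refl=-2.000000·-0.333333=0.6667; V=2.000000+-2.000000+0.666667=0.6667
k=3 load: inc=0.666667, refl=0.666667·-1.000000=-0.6667; V=0.000000+0.666667+-0.666667=0.0000
k=4 src: inc=-0.666667, refl=-0.666667·-0.333333=0.2222; V=0.666667+-0.666667+0.222222=0.2222
k=5 load: inc=0.222222, refl=0.222222·-1.000000=-0.2222; V=0.000000+0.222222+-0.222222=0.0000
k=6 src: inc=-0.222222, refl=-0.222222·-0.333333=0.0741; V=0.222222+-0.222222+0.074074=0.0741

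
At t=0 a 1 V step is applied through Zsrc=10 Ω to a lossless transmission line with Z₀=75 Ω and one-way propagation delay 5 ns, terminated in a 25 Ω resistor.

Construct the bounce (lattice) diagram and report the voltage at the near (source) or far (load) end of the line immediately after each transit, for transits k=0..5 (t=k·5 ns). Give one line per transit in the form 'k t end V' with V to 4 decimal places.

0 0 source 0.8824
1 5 load 0.4412
2 10 source 0.7785
3 15 load 0.6099
4 20 source 0.7389
5 25 load 0.6744

Γ_L=-0.500000, Γ_S=-0.764706; launch V₁=1·75/85=0.882353
k=0 src: V=0.8824
k=1 load: inc=0.882353, refl=0.882353·-0.500000=-0.4412; V=0.000000+0.882353+-0.441176=0.4412
k=2 src: inc=-0.441176, refl=-0.441176·-0.764706=0.3374; V=0.882353+-0.441176+0.337370=0.7785
k=3 load: inc=0.337370, refl=0.337370·-0.500000=-0.1687; V=0.441176+0.337370+-0.168685=0.6099
k=4 src: inc=-0.168685, refl=-0.168685·-0.764706=0.1290; V=0.778547+-0.168685+0.128995=0.7389
k=5 load: inc=0.128995, refl=0.128995·-0.500000=-0.0645; V=0.609862+0.128995+-0.064497=0.6744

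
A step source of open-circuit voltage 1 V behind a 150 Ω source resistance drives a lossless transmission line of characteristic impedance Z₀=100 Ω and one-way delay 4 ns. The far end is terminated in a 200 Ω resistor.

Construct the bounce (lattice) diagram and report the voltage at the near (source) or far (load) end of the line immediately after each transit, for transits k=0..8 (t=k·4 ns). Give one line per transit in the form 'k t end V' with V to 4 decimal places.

Γ_L=0.333333, Γ_S=0.200000; launch V₁=1·100/250=0.400000
k=0 src: V=0.4000
k=1 load: inc=0.400000, refl=0.400000·0.333333=0.1333; V=0.000000+0.400000+0.133333=0.5333
k=2 src: inc=0.133333, refl=0.133333·0.200000=0.0267; V=0.400000+0.133333+0.026667=0.5600
k=3 load: inc=0.026667, refl=0.026667·0.333333=0.0089; V=0.533333+0.026667+0.008889=0.5689
k=4 src: inc=0.008889, refl=0.008889·0.200000=0.0018; V=0.560000+0.008889+0.001778=0.5707
k=5 load: inc=0.001778, refl=0.001778·0.333333=0.0006; V=0.568889+0.001778+0.000593=0.5713
k=6 src: inc=0.000593, refl=0.000593·0.200000=0.0001; V=0.570667+0.000593+0.000119=0.5714
k=7 load: inc=0.000119, refl=0.000119·0.333333=0.0000; V=0.571259+0.000119+0.000040=0.5714
k=8 src: inc=0.000040, refl=0.000040·0.200000=0.0000; V=0.571378+0.000040+0.000008=0.5714

0 0 source 0.4000
1 4 load 0.5333
2 8 source 0.5600
3 12 load 0.5689
4 16 source 0.5707
5 20 load 0.5713
6 24 source 0.5714
7 28 load 0.5714
8 32 source 0.5714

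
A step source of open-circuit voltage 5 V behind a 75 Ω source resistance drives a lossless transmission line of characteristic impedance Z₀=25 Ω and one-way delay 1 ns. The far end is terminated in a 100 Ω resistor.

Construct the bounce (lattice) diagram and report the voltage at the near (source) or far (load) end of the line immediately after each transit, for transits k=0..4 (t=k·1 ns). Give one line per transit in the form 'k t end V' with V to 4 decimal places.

Γ_L=0.600000, Γ_S=0.500000; launch V₁=5·25/100=1.250000
k=0 src: V=1.2500
k=1 load: inc=1.250000, refl=1.250000·0.600000=0.7500; V=0.000000+1.250000+0.750000=2.0000
k=2 src: inc=0.750000, refl=0.750000·0.500000=0.3750; V=1.250000+0.750000+0.375000=2.3750
k=3 load: inc=0.375000, refl=0.375000·0.600000=0.2250; V=2.000000+0.375000+0.225000=2.6000
k=4 src: inc=0.225000, refl=0.225000·0.500000=0.1125; V=2.375000+0.225000+0.112500=2.7125

0 0 source 1.2500
1 1 load 2.0000
2 2 source 2.3750
3 3 load 2.6000
4 4 source 2.7125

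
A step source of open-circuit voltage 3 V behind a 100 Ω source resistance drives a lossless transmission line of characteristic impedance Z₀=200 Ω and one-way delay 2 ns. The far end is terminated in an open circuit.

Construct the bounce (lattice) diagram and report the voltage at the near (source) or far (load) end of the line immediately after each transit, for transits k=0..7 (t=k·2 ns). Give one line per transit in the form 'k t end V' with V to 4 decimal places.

Γ_L=1.000000, Γ_S=-0.333333; launch V₁=3·200/300=2.000000
k=0 src: V=2.0000
k=1 load: inc=2.000000, refl=2.000000·1.000000=2.0000; V=0.000000+2.000000+2.000000=4.0000
k=2 src: inc=2.000000, refl=2.000000·-0.333333=-0.6667; V=2.000000+2.000000+-0.666667=3.3333
k=3 load: inc=-0.666667, refl=-0.666667·1.000000=-0.6667; V=4.000000+-0.666667+-0.666667=2.6667
k=4 src: inc=-0.666667, refl=-0.666667·-0.333333=0.2222; V=3.333333+-0.666667+0.222222=2.8889
k=5 load: inc=0.222222, refl=0.222222·1.000000=0.2222; V=2.666667+0.222222+0.222222=3.1111
k=6 src: inc=0.222222, refl=0.222222·-0.333333=-0.0741; V=2.888889+0.222222+-0.074074=3.0370
k=7 load: inc=-0.074074, refl=-0.074074·1.000000=-0.0741; V=3.111111+-0.074074+-0.074074=2.9630

0 0 source 2.0000
1 2 load 4.0000
2 4 source 3.3333
3 6 load 2.6667
4 8 source 2.8889
5 10 load 3.1111
6 12 source 3.0370
7 14 load 2.9630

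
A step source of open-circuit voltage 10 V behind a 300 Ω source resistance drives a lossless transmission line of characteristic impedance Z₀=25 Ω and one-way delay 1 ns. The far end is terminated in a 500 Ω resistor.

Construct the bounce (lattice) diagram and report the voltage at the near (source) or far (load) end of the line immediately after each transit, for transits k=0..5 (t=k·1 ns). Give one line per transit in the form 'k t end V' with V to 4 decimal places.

0 0 source 0.7692
1 1 load 1.4652
2 2 source 2.0541
3 3 load 2.5869
4 4 source 3.0378
5 5 load 3.4457

Γ_L=0.904762, Γ_S=0.846154; launch V₁=10·25/325=0.769231
k=0 src: V=0.7692
k=1 load: inc=0.769231, refl=0.769231·0.904762=0.6960; V=0.000000+0.769231+0.695971=1.4652
k=2 src: inc=0.695971, refl=0.695971·0.846154=0.5889; V=0.769231+0.695971+0.588898=2.0541
k=3 load: inc=0.588898, refl=0.588898·0.904762=0.5328; V=1.465201+0.588898+0.532813=2.5869
k=4 src: inc=0.532813, refl=0.532813·0.846154=0.4508; V=2.054100+0.532813+0.450842=3.0378
k=5 load: inc=0.450842, refl=0.450842·0.904762=0.4079; V=2.586912+0.450842+0.407904=3.4457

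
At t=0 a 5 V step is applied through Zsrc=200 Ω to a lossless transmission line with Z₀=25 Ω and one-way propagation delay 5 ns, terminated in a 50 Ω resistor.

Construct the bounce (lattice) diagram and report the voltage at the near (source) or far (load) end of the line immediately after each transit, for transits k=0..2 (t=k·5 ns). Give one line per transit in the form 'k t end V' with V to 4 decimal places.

0 0 source 0.5556
1 5 load 0.7407
2 10 source 0.8848

Γ_L=0.333333, Γ_S=0.777778; launch V₁=5·25/225=0.555556
k=0 src: V=0.5556
k=1 load: inc=0.555556, refl=0.555556·0.333333=0.1852; V=0.000000+0.555556+0.185185=0.7407
k=2 src: inc=0.185185, refl=0.185185·0.777778=0.1440; V=0.555556+0.185185+0.144033=0.8848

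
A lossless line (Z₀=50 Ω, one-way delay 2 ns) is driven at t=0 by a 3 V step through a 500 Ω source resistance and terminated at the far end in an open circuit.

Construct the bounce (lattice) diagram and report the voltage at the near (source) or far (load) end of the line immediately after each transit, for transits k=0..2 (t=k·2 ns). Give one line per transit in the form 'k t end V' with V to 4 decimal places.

Γ_L=1.000000, Γ_S=0.818182; launch V₁=3·50/550=0.272727
k=0 src: V=0.2727
k=1 load: inc=0.272727, refl=0.272727·1.000000=0.2727; V=0.000000+0.272727+0.272727=0.5455
k=2 src: inc=0.272727, refl=0.272727·0.818182=0.2231; V=0.272727+0.272727+0.223140=0.7686

0 0 source 0.2727
1 2 load 0.5455
2 4 source 0.7686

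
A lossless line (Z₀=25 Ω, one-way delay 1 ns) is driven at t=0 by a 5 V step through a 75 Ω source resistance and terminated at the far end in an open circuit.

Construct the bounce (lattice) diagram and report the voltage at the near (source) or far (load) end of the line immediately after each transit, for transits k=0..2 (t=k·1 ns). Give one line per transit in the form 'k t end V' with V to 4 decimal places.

0 0 source 1.2500
1 1 load 2.5000
2 2 source 3.1250

Γ_L=1.000000, Γ_S=0.500000; launch V₁=5·25/100=1.250000
k=0 src: V=1.2500
k=1 load: inc=1.250000, refl=1.250000·1.000000=1.2500; V=0.000000+1.250000+1.250000=2.5000
k=2 src: inc=1.250000, refl=1.250000·0.500000=0.6250; V=1.250000+1.250000+0.625000=3.1250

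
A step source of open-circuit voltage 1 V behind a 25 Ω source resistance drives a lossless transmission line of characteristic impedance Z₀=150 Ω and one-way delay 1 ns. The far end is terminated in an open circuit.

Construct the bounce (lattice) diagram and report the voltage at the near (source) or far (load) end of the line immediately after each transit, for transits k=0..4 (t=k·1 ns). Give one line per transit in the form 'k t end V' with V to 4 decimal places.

Γ_L=1.000000, Γ_S=-0.714286; launch V₁=1·150/175=0.857143
k=0 src: V=0.8571
k=1 load: inc=0.857143, refl=0.857143·1.000000=0.8571; V=0.000000+0.857143+0.857143=1.7143
k=2 src: inc=0.857143, refl=0.857143·-0.714286=-0.6122; V=0.857143+0.857143+-0.612245=1.1020
k=3 load: inc=-0.612245, refl=-0.612245·1.000000=-0.6122; V=1.714286+-0.612245+-0.612245=0.4898
k=4 src: inc=-0.612245, refl=-0.612245·-0.714286=0.4373; V=1.102041+-0.612245+0.437318=0.9271

0 0 source 0.8571
1 1 load 1.7143
2 2 source 1.1020
3 3 load 0.4898
4 4 source 0.9271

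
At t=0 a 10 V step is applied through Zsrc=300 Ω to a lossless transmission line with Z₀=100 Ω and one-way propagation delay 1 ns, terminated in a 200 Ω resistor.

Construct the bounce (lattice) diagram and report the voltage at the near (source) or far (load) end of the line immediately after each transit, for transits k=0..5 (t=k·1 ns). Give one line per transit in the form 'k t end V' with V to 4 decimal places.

Γ_L=0.333333, Γ_S=0.500000; launch V₁=10·100/400=2.500000
k=0 src: V=2.5000
k=1 load: inc=2.500000, refl=2.500000·0.333333=0.8333; V=0.000000+2.500000+0.833333=3.3333
k=2 src: inc=0.833333, refl=0.833333·0.500000=0.4167; V=2.500000+0.833333+0.416667=3.7500
k=3 load: inc=0.416667, refl=0.416667·0.333333=0.1389; V=3.333333+0.416667+0.138889=3.8889
k=4 src: inc=0.138889, refl=0.138889·0.500000=0.0694; V=3.750000+0.138889+0.069444=3.9583
k=5 load: inc=0.069444, refl=0.069444·0.333333=0.0231; V=3.888889+0.069444+0.023148=3.9815

0 0 source 2.5000
1 1 load 3.3333
2 2 source 3.7500
3 3 load 3.8889
4 4 source 3.9583
5 5 load 3.9815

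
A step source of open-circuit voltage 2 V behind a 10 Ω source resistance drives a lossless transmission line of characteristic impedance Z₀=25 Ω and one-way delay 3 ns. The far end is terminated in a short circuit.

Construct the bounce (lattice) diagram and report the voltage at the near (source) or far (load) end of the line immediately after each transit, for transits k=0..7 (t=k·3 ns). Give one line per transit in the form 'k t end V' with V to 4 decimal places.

Γ_L=-1.000000, Γ_S=-0.428571; launch V₁=2·25/35=1.428571
k=0 src: V=1.4286
k=1 load: inc=1.428571, refl=1.428571·-1.000000=-1.4286; V=0.000000+1.428571+-1.428571=0.0000
k=2 src: inc=-1.428571, refl=-1.428571·-0.428571=0.6122; V=1.428571+-1.428571+0.612245=0.6122
k=3 load: inc=0.612245, refl=0.612245·-1.000000=-0.6122; V=0.000000+0.612245+-0.612245=0.0000
k=4 src: inc=-0.612245, refl=-0.612245·-0.428571=0.2624; V=0.612245+-0.612245+0.262391=0.2624
k=5 load: inc=0.262391, refl=0.262391·-1.000000=-0.2624; V=0.000000+0.262391+-0.262391=0.0000
k=6 src: inc=-0.262391, refl=-0.262391·-0.428571=0.1125; V=0.262391+-0.262391+0.112453=0.1125
k=7 load: inc=0.112453, refl=0.112453·-1.000000=-0.1125; V=0.000000+0.112453+-0.112453=0.0000

0 0 source 1.4286
1 3 load 0.0000
2 6 source 0.6122
3 9 load 0.0000
4 12 source 0.2624
5 15 load 0.0000
6 18 source 0.1125
7 21 load 0.0000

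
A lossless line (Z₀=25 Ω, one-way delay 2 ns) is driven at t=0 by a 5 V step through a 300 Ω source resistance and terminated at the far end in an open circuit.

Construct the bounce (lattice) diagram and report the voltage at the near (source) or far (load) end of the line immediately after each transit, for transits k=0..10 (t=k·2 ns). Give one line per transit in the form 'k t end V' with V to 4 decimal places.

Γ_L=1.000000, Γ_S=0.846154; launch V₁=5·25/325=0.384615
k=0 src: V=0.3846
k=1 load: inc=0.384615, refl=0.384615·1.000000=0.3846; V=0.000000+0.384615+0.384615=0.7692
k=2 src: inc=0.384615, refl=0.384615·0.846154=0.3254; V=0.384615+0.384615+0.325444=1.0947
k=3 load: inc=0.325444, refl=0.325444·1.000000=0.3254; V=0.769231+0.325444+0.325444=1.4201
k=4 src: inc=0.325444, refl=0.325444·0.846154=0.2754; V=1.094675+0.325444+0.275376=1.6955
k=5 load: inc=0.275376, refl=0.275376·1.000000=0.2754; V=1.420118+0.275376+0.275376=1.9709
k=6 src: inc=0.275376, refl=0.275376·0.846154=0.2330; V=1.695494+0.275376+0.233010=2.2039
k=7 load: inc=0.233010, refl=0.233010·1.000000=0.2330; V=1.970869+0.233010+0.233010=2.4369
k=8 src: inc=0.233010, refl=0.233010·0.846154=0.1972; V=2.203879+0.233010+0.197162=2.6341
k=9 load: inc=0.197162, refl=0.197162·1.000000=0.1972; V=2.436889+0.197162+0.197162=2.8312
k=10 src: inc=0.197162, refl=0.197162·0.846154=0.1668; V=2.634052+0.197162+0.166830=2.9980

0 0 source 0.3846
1 2 load 0.7692
2 4 source 1.0947
3 6 load 1.4201
4 8 source 1.6955
5 10 load 1.9709
6 12 source 2.2039
7 14 load 2.4369
8 16 source 2.6341
9 18 load 2.8312
10 20 source 2.9980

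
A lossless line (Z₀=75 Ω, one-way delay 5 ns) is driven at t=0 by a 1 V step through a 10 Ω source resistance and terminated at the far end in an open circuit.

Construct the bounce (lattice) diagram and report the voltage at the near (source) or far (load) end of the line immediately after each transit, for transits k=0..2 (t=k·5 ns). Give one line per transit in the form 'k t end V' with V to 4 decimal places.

Γ_L=1.000000, Γ_S=-0.764706; launch V₁=1·75/85=0.882353
k=0 src: V=0.8824
k=1 load: inc=0.882353, refl=0.882353·1.000000=0.8824; V=0.000000+0.882353+0.882353=1.7647
k=2 src: inc=0.882353, refl=0.882353·-0.764706=-0.6747; V=0.882353+0.882353+-0.674740=1.0900

0 0 source 0.8824
1 5 load 1.7647
2 10 source 1.0900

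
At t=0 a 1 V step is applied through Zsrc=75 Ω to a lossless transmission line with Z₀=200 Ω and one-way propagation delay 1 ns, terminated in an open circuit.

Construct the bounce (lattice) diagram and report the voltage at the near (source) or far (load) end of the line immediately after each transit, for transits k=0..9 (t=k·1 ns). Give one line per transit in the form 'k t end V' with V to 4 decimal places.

Γ_L=1.000000, Γ_S=-0.454545; launch V₁=1·200/275=0.727273
k=0 src: V=0.7273
k=1 load: inc=0.727273, refl=0.727273·1.000000=0.7273; V=0.000000+0.727273+0.727273=1.4545
k=2 src: inc=0.727273, refl=0.727273·-0.454545=-0.3306; V=0.727273+0.727273+-0.330579=1.1240
k=3 load: inc=-0.330579, refl=-0.330579·1.000000=-0.3306; V=1.454545+-0.330579+-0.330579=0.7934
k=4 src: inc=-0.330579, refl=-0.330579·-0.454545=0.1503; V=1.123967+-0.330579+0.150263=0.9437
k=5 load: inc=0.150263, refl=0.150263·1.000000=0.1503; V=0.793388+0.150263+0.150263=1.0939
k=6 src: inc=0.150263, refl=0.150263·-0.454545=-0.0683; V=0.943651+0.150263+-0.068301=1.0256
k=7 load: inc=-0.068301, refl=-0.068301·1.000000=-0.0683; V=1.093914+-0.068301+-0.068301=0.9573
k=8 src: inc=-0.068301, refl=-0.068301·-0.454545=0.0310; V=1.025613+-0.068301+0.031046=0.9884
k=9 load: inc=0.031046, refl=0.031046·1.000000=0.0310; V=0.957312+0.031046+0.031046=1.0194

0 0 source 0.7273
1 1 load 1.4545
2 2 source 1.1240
3 3 load 0.7934
4 4 source 0.9437
5 5 load 1.0939
6 6 source 1.0256
7 7 load 0.9573
8 8 source 0.9884
9 9 load 1.0194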